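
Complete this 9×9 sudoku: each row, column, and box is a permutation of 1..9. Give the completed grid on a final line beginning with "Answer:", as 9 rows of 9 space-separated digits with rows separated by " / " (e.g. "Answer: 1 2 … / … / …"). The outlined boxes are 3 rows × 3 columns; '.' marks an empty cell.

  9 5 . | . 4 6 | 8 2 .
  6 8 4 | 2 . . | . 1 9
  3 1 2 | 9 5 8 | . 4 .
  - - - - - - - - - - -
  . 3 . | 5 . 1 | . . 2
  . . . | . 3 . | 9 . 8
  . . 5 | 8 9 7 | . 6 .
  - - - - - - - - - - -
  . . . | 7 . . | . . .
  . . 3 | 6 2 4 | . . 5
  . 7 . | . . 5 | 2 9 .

Step 1. [r7c8∈{3,8}] r7c8 is the only open cell in col 8 admitting 3, so r7c8=3.
Step 2. [r4c8∈{7}] r4c8's peers cover all but 7, so r4c8=7.
Step 3. [r7c1∈{1,2,4,5,8}] row 7 places 5 nowhere but r7c1 ⇒ r7c1=5.
Step 4. [r7c2∈{2,4,6,9}] r7c2 is the only open cell in row 7 admitting 2 ⇒ r7c2=2.
Step 5. [r9c1∈{1,4,8}] box 7 places 4 nowhere but r9c1. So r9c1=4.
Step 6. [r8c7∈{1,7}] 7 has one home in row 8: r8c7 ⇒ r8c7=7.
Step 7. [r8c1∈{1,8}] in row 8, 1 fits only at r8c1 ⇒ r8c1=1.
Step 8. [r4c7∈{4}] only 4 remains possible at r4c7. So r4c7=4.
Step 9. [r4c3∈{6,8,9}] r4c3 is the only open cell in row 4 admitting 9. So r4c3=9.
Step 10. [r3c9∈{6,7}] 7 has one home in row 3: r3c9 ⇒ r3c9=7.
Step 11. [r1c9∈{3}] r1c9 has the single candidate 3 ⇒ r1c9=3.
Step 12. [r6c9∈{1}] nothing but 1 survives at r6c9. So r6c9=1.
Step 13. [r9c9∈{6}] r9c9 has the single candidate 6. So r9c9=6.
Step 14. [r5c1∈{2,7}] r5c1 is the only open cell in col 1 admitting 7. So r5c1=7.
Step 15. [r7c3∈{6,8}] in row 7, 6 fits only at r7c3 ⇒ r7c3=6.
Step 16. [r7c5∈{1,8}] row 7 places 8 nowhere but r7c5 ⇒ r7c5=8.
Step 17. [r5c2∈{4,6}] 6 has one home in row 5: r5c2. So r5c2=6.
Step 18. [r9c4∈{1,3}] row 9 places 3 nowhere but r9c4 ⇒ r9c4=3.
Step 19. [r6c1∈{2}] r6c1 is down to just 2, so r6c1=2.
Step 20. [r6c2∈{4}] nothing but 4 survives at r6c2 ⇒ r6c2=4.
Step 21. [r6c7∈{3}] r6c7's peers cover all but 3. So r6c7=3.
Step 22. [r2c6∈{3}] only 3 remains possible at r2c6. So r2c6=3.
Step 23. [r2c7∈{5}] r2c7's peers cover all but 5 ⇒ r2c7=5.
Step 24. [r7c6∈{9}] only 9 remains possible at r7c6. So r7c6=9.
Step 25. [r3c7∈{6}] r3c7's peers cover all but 6. So r3c7=6.
Step 26. [r9c3∈{8}] only 8 remains possible at r9c3 ⇒ r9c3=8.
Step 27. [r2c5∈{7}] only 7 remains possible at r2c5 ⇒ r2c5=7.
Step 28. [r7c7∈{1}] only 1 remains possible at r7c7. So r7c7=1.
Step 29. [r5c6∈{2}] r5c6 has the single candidate 2. So r5c6=2.
Step 30. [r1c4∈{1}] only 1 remains possible at r1c4 ⇒ r1c4=1.
Step 31. [r5c8∈{5}] r5c8 is down to just 5 ⇒ r5c8=5.
Step 32. [r7c9∈{4}] nothing but 4 survives at r7c9 ⇒ r7c9=4.
Step 33. [r4c1∈{8}] r4c1's peers cover all but 8, so r4c1=8.
Step 34. [r8c8∈{8}] r8c8's peers cover all but 8. So r8c8=8.
Step 35. [r8c2∈{9}] nothing but 9 survives at r8c2, so r8c2=9.
Step 36. [r1c3∈{7}] r1c3 has the single candidate 7 ⇒ r1c3=7.
Step 37. [r9c5∈{1}] r9c5's peers cover all but 1 ⇒ r9c5=1.
Step 38. [r4c5∈{6}] nothing but 6 survives at r4c5, so r4c5=6.
Step 39. [r5c4∈{4}] only 4 remains possible at r5c4 ⇒ r5c4=4.
Step 40. [r5c3∈{1}] nothing but 1 survives at r5c3. So r5c3=1.

Answer: 9 5 7 1 4 6 8 2 3 / 6 8 4 2 7 3 5 1 9 / 3 1 2 9 5 8 6 4 7 / 8 3 9 5 6 1 4 7 2 / 7 6 1 4 3 2 9 5 8 / 2 4 5 8 9 7 3 6 1 / 5 2 6 7 8 9 1 3 4 / 1 9 3 6 2 4 7 8 5 / 4 7 8 3 1 5 2 9 6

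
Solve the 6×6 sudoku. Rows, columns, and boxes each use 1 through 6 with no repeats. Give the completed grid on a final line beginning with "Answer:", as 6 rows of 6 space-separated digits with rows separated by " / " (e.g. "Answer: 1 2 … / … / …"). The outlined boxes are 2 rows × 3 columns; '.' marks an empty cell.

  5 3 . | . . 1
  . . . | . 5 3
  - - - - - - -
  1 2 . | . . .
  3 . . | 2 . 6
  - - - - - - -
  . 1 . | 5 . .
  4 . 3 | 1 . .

Step 1. [r3c3∈{4,5,6}] 6 has one home in row 3: r3c3, so r3c3=6.
Step 2. [r1c5∈{2,4,6}] r1c5 is the only open cell in box 2 admitting 2. So r1c5=2.
Step 3. [r1c3∈{4}] r1c3's peers cover all but 4. So r1c3=4.
Step 4. [r5c5∈{3,4,6}] across row 5, 3 lands solely at r5c5. So r5c5=3.
Step 5. [r5c1∈{2,6}] r5c1 is the only open cell in row 5 admitting 6 ⇒ r5c1=6.
Step 6. [r3c5∈{4}] nothing but 4 survives at r3c5 ⇒ r3c5=4.
Step 7. [r5c3∈{2}] nothing but 2 survives at r5c3, so r5c3=2.
Step 8. [r6c2∈{5}] r6c2 has the single candidate 5 ⇒ r6c2=5.
Step 9. [r1c4∈{6}] r1c4 is down to just 6. So r1c4=6.
Step 10. [r6c6∈{2}] r6c6's peers cover all but 2. So r6c6=2.
Step 11. [r5c6∈{4}] r5c6 is down to just 4 ⇒ r5c6=4.
Step 12. [r6c5∈{6}] r6c5's peers cover all but 6. So r6c5=6.
Step 13. [r3c6∈{5}] r3c6's peers cover all but 5 ⇒ r3c6=5.
Step 14. [r4c3∈{5}] only 5 remains possible at r4c3, so r4c3=5.
Step 15. [r4c5∈{1}] nothing but 1 survives at r4c5, so r4c5=1.
Step 16. [r3c4∈{3}] r3c4 has the single candidate 3. So r3c4=3.
Step 17. [r4c2∈{4}] r4c2 has the single candidate 4. So r4c2=4.
Step 18. [r2c4∈{4}] only 4 remains possible at r2c4 ⇒ r2c4=4.
Step 19. [r2c1∈{2}] r2c1's peers cover all but 2, so r2c1=2.
Step 20. [r2c2∈{6}] r2c2 has the single candidate 6, so r2c2=6.
Step 21. [r2c3∈{1}] only 1 remains possible at r2c3, so r2c3=1.

Answer: 5 3 4 6 2 1 / 2 6 1 4 5 3 / 1 2 6 3 4 5 / 3 4 5 2 1 6 / 6 1 2 5 3 4 / 4 5 3 1 6 2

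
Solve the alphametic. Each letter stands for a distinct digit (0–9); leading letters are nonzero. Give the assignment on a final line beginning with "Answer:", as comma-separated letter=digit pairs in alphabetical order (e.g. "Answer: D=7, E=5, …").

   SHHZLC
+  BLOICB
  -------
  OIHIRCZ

Step 1. [col 1: C + B ≡ Z (mod 10)] no forcing yet in column 1 (carry-in 0); B=7 is free and consistent — try it ⇒ B=7.
Step 2. [col 1: C + B ≡ Z (mod 10)] several values work for C in column 1 (C + B ≡ Z (mod 10), carry-in 0); try C=2, so C=2.
Step 3. [O] adding two 6-digit numbers gives at most 6+1 digits, and here it does — O is that final carry and must be 1. So O=1.
Step 4. [col 1: C + B ≡ Z (mod 10)] column 1 reads C+B+carry(0)=Z with C=2, B=7; with digits 1,2,7 already taken and all letters distinct, the only value for Z is 9 ⇒ Z=9.
Step 5. [col 2: L + C ≡ C (mod 10)] in column 2 we have L+C≡C with carry-in 0; given C=2 and digits 1,2,7,9 already taken and all letters distinct, that pins L to 0 ⇒ L=0.
Step 6. [col 3: Z + I ≡ R (mod 10)] column 3 (Z + I ≡ R (mod 10), carry-in 0) doesn't pin R yet; pick R=4 and continue, so R=4.
Step 7. [col 3: Z + I ≡ R (mod 10)] from column 3 (Z=9, R=4, carry-in 0, digits 0,1,2,4,7,9 already taken and all letters distinct): I must equal 5, so I=5.
Step 8. [col 4: H + O ≡ I (mod 10)] column 4 reads H+O+carry(1)=I with O=1, I=5; with digits 0,1,2,4,5,7,9 already taken and all letters distinct, the only value for H is 3, so H=3.
Step 9. [col 6: S + B ≡ I (mod 10)] from column 6 (B=7, I=5, carry-in 0, digits 0,1,2,3,4,5,7,9 already taken and all letters distinct): S must equal 8. So S=8.

Answer: B=7, C=2, H=3, I=5, L=0, O=1, R=4, S=8, Z=9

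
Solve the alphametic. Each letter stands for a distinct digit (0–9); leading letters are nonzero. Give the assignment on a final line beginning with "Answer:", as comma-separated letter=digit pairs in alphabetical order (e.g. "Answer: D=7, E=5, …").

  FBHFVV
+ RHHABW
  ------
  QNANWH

Step 1. [col 1: V + W ≡ H (mod 10)] no forcing yet in column 1 (carry-in 0); V=4 is free and consistent — try it, so V=4.
Step 2. [col 1: V + W ≡ H (mod 10)] column 1 (V + W ≡ H (mod 10), carry-in 0) doesn't pin H yet; pick H=5 and continue ⇒ H=5.
Step 3. [col 1: V + W ≡ H (mod 10)] column 1: given V=4, H=5, carry-in 0, and digits 4,5 already taken and all letters distinct, V+W≡H (mod 10) forces W=1 ⇒ W=1.
Step 4. [col 2: V + B ≡ W (mod 10)] in column 2 we have V+B≡W with carry-in 0; given V=4, W=1 and digits 1,4,5 already taken and all letters distinct, that pins B to 7, so B=7.
Step 5. [col 3: F + A ≡ N (mod 10)] column 3 (F + A ≡ N (mod 10), carry-in 1) doesn't pin N yet; pick N=3 and continue ⇒ N=3.
Step 6. [col 3: F + A ≡ N (mod 10)] A=0 is one option consistent with column 3 (F + A ≡ N (mod 10), carry-in 1) — take it, so A=0.
Step 7. [col 3: F + A ≡ N (mod 10)] column 3 reads F+A+carry(1)=N with A=0, N=3; with digits 0,1,3,4,5,7 already taken and all letters distinct, the only value for F is 2. So F=2.
Step 8. [col 6: F + R ≡ Q (mod 10)] from column 6 (F=2, carry-in 1, digits 0,1,2,3,4,5,7 already taken and all letters distinct): R must equal 6, so R=6.
Step 9. [col 6: F + R ≡ Q (mod 10)] column 6 reads F+R+carry(1)=Q with F=2, R=6; with digits 0,1,2,3,4,5,6,7 already taken and all letters distinct, the only value for Q is 9. So Q=9.

Answer: A=0, B=7, F=2, H=5, N=3, Q=9, R=6, V=4, W=1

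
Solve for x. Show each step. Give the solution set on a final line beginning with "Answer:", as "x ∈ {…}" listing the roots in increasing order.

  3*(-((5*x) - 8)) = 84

Step 1. [3*(-((5*x) - 8)) = 84] LHS = 3·(…); ÷3 both sides. So div: -((5*x) - 8) = 28.
Step 2. [-((5*x) - 8) = 28] flip signs both sides ⇒ neg: (5*x) - 8 = -28.
Step 3. [(5*x) - 8 = -28] add 8: x sits inside (… - 8) ⇒ sub: 5*x = -20.
Step 4. [5*x = -20] divide by the outer 5, so div: x = -4.

Answer: x ∈ {-4}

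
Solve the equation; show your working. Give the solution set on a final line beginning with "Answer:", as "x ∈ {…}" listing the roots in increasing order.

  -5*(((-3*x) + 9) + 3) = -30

Step 1. [-5*(((-3*x) + 9) + 3) = -30] divide by the outer -5 ⇒ div: ((-3*x) + 9) + 3 = 6.
Step 2. [((-3*x) + 9) + 3 = 6] peel the +3: subtract 3 from each side, so sub: (-3*x) + 9 = 3.
Step 3. [(-3*x) + 9 = 3] subtract 9: x sits inside (… + 9). So sub: -3*x = -6.
Step 4. [-3*x = -6] -3·(inner) — divide through by -3 ⇒ div: x = 2.

Answer: x ∈ {2}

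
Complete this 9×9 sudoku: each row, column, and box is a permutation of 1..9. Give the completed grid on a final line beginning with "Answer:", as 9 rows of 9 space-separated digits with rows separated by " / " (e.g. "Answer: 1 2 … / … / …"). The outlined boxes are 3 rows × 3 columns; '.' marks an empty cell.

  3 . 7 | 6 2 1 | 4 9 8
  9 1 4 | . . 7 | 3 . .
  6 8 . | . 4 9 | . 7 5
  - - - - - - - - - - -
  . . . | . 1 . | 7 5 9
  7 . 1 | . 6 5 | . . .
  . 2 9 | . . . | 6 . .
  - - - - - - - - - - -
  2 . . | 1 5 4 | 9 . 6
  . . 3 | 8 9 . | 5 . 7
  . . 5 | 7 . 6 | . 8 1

Step 1. [r8c8∈{2,4}] 4 has one home in box 9: r8c8 ⇒ r8c8=4.
Step 2. [r5c4∈{2,3,4,9}] row 5 places 9 nowhere but r5c4 ⇒ r5c4=9.
Step 3. [r4c4∈{2,3,4}] in col 4, 2 fits only at r4c4 ⇒ r4c4=2.
Step 4. [r6c4∈{3,4}] 4 has one home in col 4: r6c4 ⇒ r6c4=4.
Step 5. [r6c9∈{3}] r6c9 has the single candidate 3 ⇒ r6c9=3.
Step 6. [r6c6∈{8}] r6c6 has the single candidate 8 ⇒ r6c6=8.
Step 7. [r2c9∈{2}] r2c9 has the single candidate 2, so r2c9=2.
Step 8. [r4c3∈{6,8}] across col 3, 6 lands solely at r4c3, so r4c3=6.
Step 9. [r9c1∈{4}] nothing but 4 survives at r9c1, so r9c1=4.
Step 10. [r4c2∈{3,4}] across row 4, 4 lands solely at r4c2 ⇒ r4c2=4.
Step 11. [r9c7∈{2}] only 2 remains possible at r9c7, so r9c7=2.
Step 12. [r2c8∈{6}] r2c8 is down to just 6 ⇒ r2c8=6.
Step 13. [r5c8∈{2}] nothing but 2 survives at r5c8, so r5c8=2.
Step 14. [r4c6∈{3}] r4c6's peers cover all but 3, so r4c6=3.
Step 15. [r4c1∈{8}] r4c1 has the single candidate 8. So r4c1=8.
Step 16. [r2c4∈{5}] r2c4's peers cover all but 5 ⇒ r2c4=5.
Step 17. [r5c2∈{3}] r5c2 has the single candidate 3 ⇒ r5c2=3.
Step 18. [r8c6∈{2}] only 2 remains possible at r8c6. So r8c6=2.
Step 19. [r6c1∈{5}] r6c1 is down to just 5 ⇒ r6c1=5.
Step 20. [r2c5∈{8}] r2c5 is down to just 8, so r2c5=8.
Step 21. [r5c7∈{8}] r5c7 is down to just 8. So r5c7=8.
Step 22. [r3c7∈{1}] nothing but 1 survives at r3c7, so r3c7=1.
Step 23. [r8c2∈{6}] r8c2 has the single candidate 6 ⇒ r8c2=6.
Step 24. [r3c3∈{2}] only 2 remains possible at r3c3, so r3c3=2.
Step 25. [r7c8∈{3}] r7c8 is down to just 3, so r7c8=3.
Step 26. [r7c2∈{7}] r7c2 is down to just 7 ⇒ r7c2=7.
Step 27. [r8c1∈{1}] r8c1's peers cover all but 1 ⇒ r8c1=1.
Step 28. [r1c2∈{5}] only 5 remains possible at r1c2, so r1c2=5.
Step 29. [r9c5∈{3}] nothing but 3 survives at r9c5 ⇒ r9c5=3.
Step 30. [r3c4∈{3}] nothing but 3 survives at r3c4 ⇒ r3c4=3.
Step 31. [r7c3∈{8}] nothing but 8 survives at r7c3, so r7c3=8.
Step 32. [r6c8∈{1}] r6c8's peers cover all but 1. So r6c8=1.
Step 33. [r5c9∈{4}] r5c9's peers cover all but 4. So r5c9=4.
Step 34. [r9c2∈{9}] only 9 remains possible at r9c2. So r9c2=9.
Step 35. [r6c5∈{7}] only 7 remains possible at r6c5, so r6c5=7.

Answer: 3 5 7 6 2 1 4 9 8 / 9 1 4 5 8 7 3 6 2 / 6 8 2 3 4 9 1 7 5 / 8 4 6 2 1 3 7 5 9 / 7 3 1 9 6 5 8 2 4 / 5 2 9 4 7 8 6 1 3 / 2 7 8 1 5 4 9 3 6 / 1 6 3 8 9 2 5 4 7 / 4 9 5 7 3 6 2 8 1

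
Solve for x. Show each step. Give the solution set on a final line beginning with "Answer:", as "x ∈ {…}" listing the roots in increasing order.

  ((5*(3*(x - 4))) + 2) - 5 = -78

Step 1. [((5*(3*(x - 4))) + 2) - 5 = -78] 5 comes off first (add 5), so sub: (5*(3*(x - 4))) + 2 = -73.
Step 2. [(5*(3*(x - 4))) + 2 = -73] 2 comes off first (subtract 2), so sub: 5*(3*(x - 4)) = -75.
Step 3. [5*(3*(x - 4)) = -75] 5 out front; divide by 5. So div: 3*(x - 4) = -15.
Step 4. [3*(x - 4) = -15] divide by the outer 3. So div: x - 4 = -5.
Step 5. [x - 4 = -5] the outer -4 inverts by adding 4. So sub: x = -1.

Answer: x ∈ {-1}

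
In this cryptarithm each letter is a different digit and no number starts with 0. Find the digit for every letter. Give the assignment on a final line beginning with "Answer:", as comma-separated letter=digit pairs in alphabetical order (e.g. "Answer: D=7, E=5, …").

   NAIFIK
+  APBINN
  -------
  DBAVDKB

Step 1. [col 1: K + N ≡ B (mod 10)] column 1 (K + N ≡ B (mod 10), carry-in 0) doesn't pin N yet; pick N=8 and continue ⇒ N=8.
Step 2. [col 1: K + N ≡ B (mod 10)] several values work for B in column 1 (K + N ≡ B (mod 10), carry-in 0); try B=4. So B=4.
Step 3. [D] D is the leading digit of a 7-digit sum of two 6-digit numbers; the final carry is exactly 1, so D=1.
Step 4. [col 1: K + N ≡ B (mod 10)] from column 1 (N=8, B=4, carry-in 0, digits 1,4,8 already taken and all letters distinct): K must equal 6 ⇒ K=6.
Step 5. [col 2: I + N ≡ K (mod 10)] column 2 reads I+N+carry(1)=K with N=8, K=6; with digits 1,4,6,8 already taken and all letters distinct, the only value for I is 7 ⇒ I=7.
Step 6. [col 3: F + I ≡ D (mod 10)] column 3: given I=7, D=1, carry-in 1, and digits 1,4,6,7,8 already taken and all letters distinct, F+I≡D (mod 10) forces F=3. So F=3.
Step 7. [col 4: I + B ≡ V (mod 10)] column 4: given I=7, B=4, carry-in 1, and digits 1,3,4,6,7,8 already taken and all letters distinct, I+B≡V (mod 10) forces V=2, so V=2.
Step 8. [col 5: A + P ≡ A (mod 10)] column 5 reads A+P+carry(1)=A with nothing yet; with digits 1,2,3,4,6,7,8 already taken and all letters distinct, the only value for P is 9. So P=9.
Step 9. [col 5: A + P ≡ A (mod 10)] no forcing yet in column 5 (carry-in 1); A=5 is free and consistent — try it ⇒ A=5.

Answer: A=5, B=4, D=1, F=3, I=7, K=6, N=8, P=9, V=2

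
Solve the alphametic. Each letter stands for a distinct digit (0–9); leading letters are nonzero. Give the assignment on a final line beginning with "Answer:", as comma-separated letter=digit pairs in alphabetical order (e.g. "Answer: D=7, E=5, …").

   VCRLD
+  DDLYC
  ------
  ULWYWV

Step 1. [col 1: D + C ≡ V (mod 10)] several values work for V in column 1 (D + C ≡ V (mod 10), carry-in 0); try V=5, so V=5.
Step 2. [col 1: D + C ≡ V (mod 10)] several values work for D in column 1 (D + C ≡ V (mod 10), carry-in 0); try D=7. So D=7.
Step 3. [col 1: D + C ≡ V (mod 10)] in column 1 we have D+C≡V with carry-in 0; given D=7, V=5 and digits 5,7 already taken and all letters distinct, that pins C to 8 ⇒ C=8.
Step 4. [col 2: L + Y ≡ W (mod 10)] column 2 (L + Y ≡ W (mod 10), carry-in 1) doesn't pin L yet; pick L=3 and continue. So L=3.
Step 5. [col 2: L + Y ≡ W (mod 10)] W=6 is one option consistent with column 2 (L + Y ≡ W (mod 10), carry-in 1) — take it. So W=6.
Step 6. [U] the sum has 6 digits but both addends have 5; that extra leading digit U is the final carry, namely 1. So U=1.
Step 7. [col 2: L + Y ≡ W (mod 10)] in column 2 we have L+Y≡W with carry-in 1; given L=3, W=6 and digits 1,3,5,6,7,8 already taken and all letters distinct, that pins Y to 2. So Y=2.
Step 8. [col 3: R + L ≡ Y (mod 10)] from column 3 (L=3, Y=2, carry-in 0, digits 1,2,3,5,6,7,8 already taken and all letters distinct): R must equal 9. So R=9.

Answer: C=8, D=7, L=3, R=9, U=1, V=5, W=6, Y=2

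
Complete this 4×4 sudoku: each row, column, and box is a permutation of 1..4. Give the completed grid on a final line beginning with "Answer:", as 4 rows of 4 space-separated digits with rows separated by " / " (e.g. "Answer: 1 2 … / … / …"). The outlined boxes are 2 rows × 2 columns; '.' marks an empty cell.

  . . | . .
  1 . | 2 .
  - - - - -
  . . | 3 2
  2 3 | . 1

Step 1. [r2c2∈{4}] r2c2 is down to just 4 ⇒ r2c2=4.
Step 2. [r1c4∈{3,4}] across col 4, 4 lands solely at r1c4 ⇒ r1c4=4.
Step 3. [r1c3∈{1}] only 1 remains possible at r1c3, so r1c3=1.
Step 4. [r3c2∈{1}] r3c2 is down to just 1 ⇒ r3c2=1.
Step 5. [r1c2∈{2}] r1c2 has the single candidate 2. So r1c2=2.
Step 6. [r1c1∈{3}] r1c1 has the single candidate 3. So r1c1=3.
Step 7. [r3c1∈{4}] only 4 remains possible at r3c1 ⇒ r3c1=4.
Step 8. [r2c4∈{3}] only 3 remains possible at r2c4. So r2c4=3.
Step 9. [r4c3∈{4}] r4c3 is down to just 4. So r4c3=4.

Answer: 3 2 1 4 / 1 4 2 3 / 4 1 3 2 / 2 3 4 1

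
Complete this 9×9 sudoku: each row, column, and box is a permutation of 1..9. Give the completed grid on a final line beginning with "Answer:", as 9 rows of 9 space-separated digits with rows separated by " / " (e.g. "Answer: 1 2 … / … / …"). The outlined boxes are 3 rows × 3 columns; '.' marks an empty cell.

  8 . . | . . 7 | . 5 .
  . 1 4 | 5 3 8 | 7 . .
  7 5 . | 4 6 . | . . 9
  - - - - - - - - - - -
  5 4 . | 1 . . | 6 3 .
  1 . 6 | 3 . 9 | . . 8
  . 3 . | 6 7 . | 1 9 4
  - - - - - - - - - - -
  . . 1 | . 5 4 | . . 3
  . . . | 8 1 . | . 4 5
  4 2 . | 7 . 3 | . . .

Step 1. [r4c6∈{2}] only 2 remains possible at r4c6 ⇒ r4c6=2.
Step 2. [r2c1∈{2,6,9}] 9 has one home in row 2: r2c1, so r2c1=9.
Step 3. [r7c2∈{6,7,8,9}] col 2 places 8 nowhere but r7c2, so r7c2=8.
Step 4. [r8c7∈{2,9}] in row 8, 2 fits only at r8c7 ⇒ r8c7=2.
Step 5. [r1c5∈{2,9}] 2 has one home in col 5: r1c5, so r1c5=2.
Step 6. [r8c2∈{6,7,9}] r8c2 is the only open cell in col 2 admitting 9, so r8c2=9.
Step 7. [r1c3∈{3}] r1c3 is down to just 3. So r1c3=3.
Step 8. [r5c8∈{2,7}] r5c8 is the only open cell in row 5 admitting 2 ⇒ r5c8=2.
Step 9. [r2c8∈{6}] only 6 remains possible at r2c8. So r2c8=6.
Step 10. [r4c3∈{7,8,9}] in row 4, 9 fits only at r4c3. So r4c3=9.
Step 11. [r1c9∈{1}] r1c9 is down to just 1. So r1c9=1.
Step 12. [r3c8∈{8}] r3c8 is down to just 8. So r3c8=8.
Step 13. [r7c7∈{9}] nothing but 9 survives at r7c7 ⇒ r7c7=9.
Step 14. [r6c3∈{2,8}] row 6 places 8 nowhere but r6c3, so r6c3=8.
Step 15. [r8c1∈{3,6}] r8c1 is the only open cell in row 8 admitting 3 ⇒ r8c1=3.
Step 16. [r3c6∈{1}] only 1 remains possible at r3c6 ⇒ r3c6=1.
Step 17. [r7c8∈{7}] r7c8's peers cover all but 7 ⇒ r7c8=7.
Step 18. [r3c7∈{3}] only 3 remains possible at r3c7 ⇒ r3c7=3.
Step 19. [r4c5∈{8}] r4c5 is down to just 8, so r4c5=8.
Step 20. [r9c5∈{9}] r9c5 is down to just 9 ⇒ r9c5=9.
Step 21. [r1c2∈{6}] only 6 remains possible at r1c2 ⇒ r1c2=6.
Step 22. [r5c7∈{5}] only 5 remains possible at r5c7. So r5c7=5.
Step 23. [r5c2∈{7}] r5c2 has the single candidate 7, so r5c2=7.
Step 24. [r9c3∈{5}] nothing but 5 survives at r9c3, so r9c3=5.
Step 25. [r9c9∈{6}] r9c9's peers cover all but 6 ⇒ r9c9=6.
Step 26. [r5c5∈{4}] only 4 remains possible at r5c5, so r5c5=4.
Step 27. [r7c1∈{6}] r7c1 is down to just 6, so r7c1=6.
Step 28. [r7c4∈{2}] only 2 remains possible at r7c4, so r7c4=2.
Step 29. [r8c6∈{6}] nothing but 6 survives at r8c6, so r8c6=6.
Step 30. [r1c4∈{9}] r1c4 is down to just 9, so r1c4=9.
Step 31. [r6c1∈{2}] only 2 remains possible at r6c1 ⇒ r6c1=2.
Step 32. [r4c9∈{7}] only 7 remains possible at r4c9. So r4c9=7.
Step 33. [r9c7∈{8}] r9c7's peers cover all but 8 ⇒ r9c7=8.
Step 34. [r8c3∈{7}] nothing but 7 survives at r8c3 ⇒ r8c3=7.
Step 35. [r3c3∈{2}] nothing but 2 survives at r3c3 ⇒ r3c3=2.
Step 36. [r2c9∈{2}] r2c9's peers cover all but 2, so r2c9=2.
Step 37. [r9c8∈{1}] only 1 remains possible at r9c8. So r9c8=1.
Step 38. [r6c6∈{5}] only 5 remains possible at r6c6 ⇒ r6c6=5.
Step 39. [r1c7∈{4}] only 4 remains possible at r1c7, so r1c7=4.

Answer: 8 6 3 9 2 7 4 5 1 / 9 1 4 5 3 8 7 6 2 / 7 5 2 4 6 1 3 8 9 / 5 4 9 1 8 2 6 3 7 / 1 7 6 3 4 9 5 2 8 / 2 3 8 6 7 5 1 9 4 / 6 8 1 2 5 4 9 7 3 / 3 9 7 8 1 6 2 4 5 / 4 2 5 7 9 3 8 1 6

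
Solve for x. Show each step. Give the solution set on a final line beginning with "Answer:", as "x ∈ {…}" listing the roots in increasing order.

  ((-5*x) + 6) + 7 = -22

Step 1. [((-5*x) + 6) + 7 = -22] peel the +7: subtract 7 from each side, so sub: (-5*x) + 6 = -29.
Step 2. [(-5*x) + 6 = -29] the outer +6 inverts by subtracting 6 ⇒ sub: -5*x = -35.
Step 3. [-5*x = -35] LHS = -5·(…); ÷-5 both sides ⇒ div: x = 7.

Answer: x ∈ {7}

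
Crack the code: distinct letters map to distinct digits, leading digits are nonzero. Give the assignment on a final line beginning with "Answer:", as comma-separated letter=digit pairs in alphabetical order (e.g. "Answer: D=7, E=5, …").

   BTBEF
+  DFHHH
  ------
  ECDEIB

Step 1. [E] the sum has 6 digits but both addends have 5; that extra leading digit E is the final carry, namely 1. So E=1.
Step 2. [col 1: F + H ≡ B (mod 10)] column 1 (F + H ≡ B (mod 10), carry-in 0) doesn't pin B yet; pick B=7 and continue, so B=7.
Step 3. [col 1: F + H ≡ B (mod 10)] several values work for H in column 1 (F + H ≡ B (mod 10), carry-in 0); try H=4 ⇒ H=4.
Step 4. [col 1: F + H ≡ B (mod 10)] from column 1 (H=4, B=7, carry-in 0, digits 1,4,7 already taken and all letters distinct): F must equal 3 ⇒ F=3.
Step 5. [col 2: E + H ≡ I (mod 10)] from column 2 (E=1, H=4, carry-in 0, digits 1,3,4,7 already taken and all letters distinct): I must equal 5 ⇒ I=5.
Step 6. [col 4: T + F ≡ D (mod 10)] no forcing yet in column 4 (carry-in 1); D=2 is free and consistent — try it. So D=2.
Step 7. [col 4: T + F ≡ D (mod 10)] column 4 reads T+F+carry(1)=D with F=3, D=2; with digits 1,2,3,4,5,7 already taken and all letters distinct, the only value for T is 8 ⇒ T=8.
Step 8. [col 5: B + D ≡ C (mod 10)] column 5 reads B+D+carry(1)=C with B=7, D=2; with digits 1,2,3,4,5,7,8 already taken and all letters distinct, the only value for C is 0 ⇒ C=0.

Answer: B=7, C=0, D=2, E=1, F=3, H=4, I=5, T=8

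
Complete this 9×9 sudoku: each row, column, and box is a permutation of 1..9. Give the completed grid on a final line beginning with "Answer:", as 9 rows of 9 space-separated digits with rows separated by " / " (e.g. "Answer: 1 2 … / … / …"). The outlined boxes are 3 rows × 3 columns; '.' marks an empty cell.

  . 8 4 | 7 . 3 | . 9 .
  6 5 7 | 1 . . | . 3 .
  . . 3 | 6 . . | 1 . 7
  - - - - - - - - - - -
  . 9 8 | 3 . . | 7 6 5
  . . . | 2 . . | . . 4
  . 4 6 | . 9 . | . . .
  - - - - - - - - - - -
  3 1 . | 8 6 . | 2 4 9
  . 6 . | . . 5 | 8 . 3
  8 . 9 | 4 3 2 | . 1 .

Step 1. [r5c3∈{1,5}] across col 3, 1 lands solely at r5c3. So r5c3=1.
Step 2. [r5c8∈{8}] r5c8's peers cover all but 8, so r5c8=8.
Step 3. [r6c6∈{1,7,8}] in row 6, 8 fits only at r6c6, so r6c6=8.
Step 4. [r6c1∈{2,5,7}] row 6 places 7 nowhere but r6c1. So r6c1=7.
Step 5. [r3c5∈{2,4,5,8}] 8 has one home in row 3: r3c5, so r3c5=8.
Step 6. [r3c6∈{4,9}] row 3 places 4 nowhere but r3c6 ⇒ r3c6=4.
Step 7. [r4c1∈{2}] only 2 remains possible at r4c1. So r4c1=2.
Step 8. [r1c5∈{2,5}] in box 2, 5 fits only at r1c5 ⇒ r1c5=5.
Step 9. [r1c9∈{2,6}] in row 1, 2 fits only at r1c9. So r1c9=2.
Step 10. [r7c6∈{7}] r7c6 has the single candidate 7. So r7c6=7.
Step 11. [r4c6∈{1}] r4c6 is down to just 1, so r4c6=1.
Step 12. [r5c2∈{3}] nothing but 3 survives at r5c2 ⇒ r5c2=3.
Step 13. [r9c7∈{5,6}] 5 has one home in row 9: r9c7 ⇒ r9c7=5.
Step 14. [r9c2∈{7}] nothing but 7 survives at r9c2 ⇒ r9c2=7.
Step 15. [r3c8∈{5}] r3c8 is down to just 5. So r3c8=5.
Step 16. [r6c8∈{2}] r6c8's peers cover all but 2, so r6c8=2.
Step 17. [r8c8∈{7}] nothing but 7 survives at r8c8, so r8c8=7.
Step 18. [r5c5∈{7}] r5c5's peers cover all but 7 ⇒ r5c5=7.
Step 19. [r8c5∈{1}] only 1 remains possible at r8c5. So r8c5=1.
Step 20. [r6c7∈{3}] r6c7 has the single candidate 3 ⇒ r6c7=3.
Step 21. [r7c3∈{5}] r7c3's peers cover all but 5. So r7c3=5.
Step 22. [r5c6∈{6}] only 6 remains possible at r5c6. So r5c6=6.
Step 23. [r5c1∈{5}] nothing but 5 survives at r5c1, so r5c1=5.
Step 24. [r8c4∈{9}] r8c4 is down to just 9 ⇒ r8c4=9.
Step 25. [r6c9∈{1}] nothing but 1 survives at r6c9 ⇒ r6c9=1.
Step 26. [r3c1∈{9}] only 9 remains possible at r3c1. So r3c1=9.
Step 27. [r2c5∈{2}] nothing but 2 survives at r2c5 ⇒ r2c5=2.
Step 28. [r5c7∈{9}] nothing but 9 survives at r5c7 ⇒ r5c7=9.
Step 29. [r2c7∈{4}] r2c7's peers cover all but 4. So r2c7=4.
Step 30. [r6c4∈{5}] only 5 remains possible at r6c4. So r6c4=5.
Step 31. [r3c2∈{2}] r3c2 has the single candidate 2, so r3c2=2.
Step 32. [r4c5∈{4}] nothing but 4 survives at r4c5, so r4c5=4.
Step 33. [r2c9∈{8}] r2c9 has the single candidate 8, so r2c9=8.
Step 34. [r1c1∈{1}] r1c1's peers cover all but 1, so r1c1=1.
Step 35. [r8c3∈{2}] r8c3 is down to just 2, so r8c3=2.
Step 36. [r1c7∈{6}] r1c7 is down to just 6. So r1c7=6.
Step 37. [r2c6∈{9}] nothing but 9 survives at r2c6 ⇒ r2c6=9.
Step 38. [r8c1∈{4}] only 4 remains possible at r8c1. So r8c1=4.
Step 39. [r9c9∈{6}] nothing but 6 survives at r9c9, so r9c9=6.

Answer: 1 8 4 7 5 3 6 9 2 / 6 5 7 1 2 9 4 3 8 / 9 2 3 6 8 4 1 5 7 / 2 9 8 3 4 1 7 6 5 / 5 3 1 2 7 6 9 8 4 / 7 4 6 5 9 8 3 2 1 / 3 1 5 8 6 7 2 4 9 / 4 6 2 9 1 5 8 7 3 / 8 7 9 4 3 2 5 1 6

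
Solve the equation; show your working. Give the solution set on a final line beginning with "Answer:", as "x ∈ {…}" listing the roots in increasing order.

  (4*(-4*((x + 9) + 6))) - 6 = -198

Step 1. [(4*(-4*((x + 9) + 6))) - 6 = -198] 6 comes off first (add 6) ⇒ sub: 4*(-4*((x + 9) + 6)) = -192.
Step 2. [4*(-4*((x + 9) + 6)) = -192] leading coefficient 4: divide by 4, so div: -4*((x + 9) + 6) = -48.
Step 3. [-4*((x + 9) + 6) = -48] -4·(inner) — divide through by -4. So div: (x + 9) + 6 = 12.
Step 4. [(x + 9) + 6 = 12] +6 is outermost — subtract 6 both sides, so sub: x + 9 = 6.
Step 5. [x + 9 = 6] the outer +9 inverts by subtracting 9, so sub: x = -3.

Answer: x ∈ {-3}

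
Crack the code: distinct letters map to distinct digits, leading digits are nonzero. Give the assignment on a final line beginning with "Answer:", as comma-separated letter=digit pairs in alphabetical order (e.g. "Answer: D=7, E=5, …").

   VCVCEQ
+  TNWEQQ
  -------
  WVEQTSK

Step 1. [col 1: Q + Q ≡ K (mod 10)] Q=4 is one option consistent with column 1 (Q + Q ≡ K (mod 10), carry-in 0) — take it. So Q=4.
Step 2. [col 1: Q + Q ≡ K (mod 10)] from column 1 (Q=4, carry-in 0, digits 4 already taken and all letters distinct): K must equal 8. So K=8.
Step 3. [col 2: E + Q ≡ S (mod 10)] S=6 is one option consistent with column 2 (E + Q ≡ S (mod 10), carry-in 0) — take it. So S=6.
Step 4. [col 2: E + Q ≡ S (mod 10)] in column 2 we have E+Q≡S with carry-in 0; given Q=4, S=6 and digits 4,6,8 already taken and all letters distinct, that pins E to 2. So E=2.
Step 5. [col 3: C + E ≡ T (mod 10)] C=7 is one option consistent with column 3 (C + E ≡ T (mod 10), carry-in 0) — take it ⇒ C=7.
Step 6. [W] adding two 6-digit numbers gives at most 6+1 digits, and here it does — W is that final carry and must be 1. So W=1.
Step 7. [col 3: C + E ≡ T (mod 10)] in column 3 we have C+E≡T with carry-in 0; given C=7, E=2 and digits 1,2,4,6,7,8 already taken and all letters distinct, that pins T to 9 ⇒ T=9.
Step 8. [col 4: V + W ≡ Q (mod 10)] from column 4 (W=1, Q=4, carry-in 0, digits 1,2,4,6,7,8,9 already taken and all letters distinct): V must equal 3. So V=3.
Step 9. [col 5: C + N ≡ E (mod 10)] from column 5 (C=7, E=2, carry-in 0, digits 1,2,3,4,6,7,8,9 already taken and all letters distinct): N must equal 5, so N=5.

Answer: C=7, E=2, K=8, N=5, Q=4, S=6, T=9, V=3, W=1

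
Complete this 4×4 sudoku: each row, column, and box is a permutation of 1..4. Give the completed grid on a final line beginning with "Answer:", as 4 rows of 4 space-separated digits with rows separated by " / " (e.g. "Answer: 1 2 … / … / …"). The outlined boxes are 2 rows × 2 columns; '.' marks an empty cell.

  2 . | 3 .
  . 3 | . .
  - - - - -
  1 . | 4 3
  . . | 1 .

Step 1. [r2c4∈{1,2,4}] r2c4 is the only open cell in row 2 admitting 1. So r2c4=1.
Step 2. [r2c1∈{4}] r2c1's peers cover all but 4. So r2c1=4.
Step 3. [r3c2∈{2}] r3c2 has the single candidate 2. So r3c2=2.
Step 4. [r4c1∈{3}] r4c1's peers cover all but 3. So r4c1=3.
Step 5. [r1c2∈{1}] r1c2's peers cover all but 1 ⇒ r1c2=1.
Step 6. [r1c4∈{4}] only 4 remains possible at r1c4 ⇒ r1c4=4.
Step 7. [r4c2∈{4}] r4c2's peers cover all but 4 ⇒ r4c2=4.
Step 8. [r2c3∈{2}] r2c3's peers cover all but 2, so r2c3=2.
Step 9. [r4c4∈{2}] r4c4's peers cover all but 2, so r4c4=2.

Answer: 2 1 3 4 / 4 3 2 1 / 1 2 4 3 / 3 4 1 2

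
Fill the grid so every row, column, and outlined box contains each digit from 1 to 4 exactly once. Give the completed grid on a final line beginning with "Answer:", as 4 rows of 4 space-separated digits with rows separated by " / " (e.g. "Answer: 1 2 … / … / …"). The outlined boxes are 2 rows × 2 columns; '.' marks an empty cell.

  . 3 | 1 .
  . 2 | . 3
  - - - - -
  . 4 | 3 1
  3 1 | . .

Step 1. [r2c3∈{4}] only 4 remains possible at r2c3, so r2c3=4.
Step 2. [r1c4∈{2}] nothing but 2 survives at r1c4, so r1c4=2.
Step 3. [r2c1∈{1}] r2c1 is down to just 1, so r2c1=1.
Step 4. [r4c3∈{2}] r4c3 has the single candidate 2 ⇒ r4c3=2.
Step 5. [r1c1∈{4}] r1c1 has the single candidate 4. So r1c1=4.
Step 6. [r3c1∈{2}] only 2 remains possible at r3c1 ⇒ r3c1=2.
Step 7. [r4c4∈{4}] r4c4 is down to just 4 ⇒ r4c4=4.

Answer: 4 3 1 2 / 1 2 4 3 / 2 4 3 1 / 3 1 2 4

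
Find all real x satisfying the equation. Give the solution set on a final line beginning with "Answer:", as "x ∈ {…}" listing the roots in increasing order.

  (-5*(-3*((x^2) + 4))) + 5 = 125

Step 1. [(-5*(-3*((x^2) + 4))) + 5 = 125] +5 is outermost — subtract 5 both sides, so sub: -5*(-3*((x^2) + 4)) = 120.
Step 2. [-5*(-3*((x^2) + 4)) = 120] -5 out front; divide by -5 ⇒ div: -3*((x^2) + 4) = -24.
Step 3. [-3*((x^2) + 4) = -24] LHS = -3·(…); ÷-3 both sides ⇒ div: (x^2) + 4 = 8.
Step 4. [(x^2) + 4 = 8] peel the +4: subtract 4 from each side ⇒ sub: x^2 = 4.
Step 5. [x^2 = 4] √ both sides: 4 ≥ 0 gives two branches ⇒ sqrt: x = 2 or -2.

Answer: x ∈ {-2, 2}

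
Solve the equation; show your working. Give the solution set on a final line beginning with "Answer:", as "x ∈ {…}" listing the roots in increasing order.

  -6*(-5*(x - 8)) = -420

Step 1. [-6*(-5*(x - 8)) = -420] LHS = -6·(…); ÷-6 both sides, so div: -5*(x - 8) = 70.
Step 2. [-5*(x - 8) = 70] -5·(inner) — divide through by -5. So div: x - 8 = -14.
Step 3. [x - 8 = -14] peel the -8: add 8 from each side. So sub: x = -6.

Answer: x ∈ {-6}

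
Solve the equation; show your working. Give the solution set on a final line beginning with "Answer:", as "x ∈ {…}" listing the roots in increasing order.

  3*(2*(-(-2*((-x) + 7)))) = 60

Step 1. [3*(2*(-(-2*((-x) + 7)))) = 60] LHS = 3·(…); ÷3 both sides. So div: 2*(-(-2*((-x) + 7))) = 20.
Step 2. [2*(-(-2*((-x) + 7))) = 20] 2 out front; divide by 2, so div: -(-2*((-x) + 7)) = 10.
Step 3. [-(-2*((-x) + 7)) = 10] LHS negated; negate both sides ⇒ neg: -2*((-x) + 7) = -10.
Step 4. [-2*((-x) + 7) = -10] divide by the outer -2, so div: (-x) + 7 = 5.
Step 5. [(-x) + 7 = 5] +7 is outermost — subtract 7 both sides, so sub: -x = -2.
Step 6. [-x = -2] flip signs both sides ⇒ neg: x = 2.

Answer: x ∈ {2}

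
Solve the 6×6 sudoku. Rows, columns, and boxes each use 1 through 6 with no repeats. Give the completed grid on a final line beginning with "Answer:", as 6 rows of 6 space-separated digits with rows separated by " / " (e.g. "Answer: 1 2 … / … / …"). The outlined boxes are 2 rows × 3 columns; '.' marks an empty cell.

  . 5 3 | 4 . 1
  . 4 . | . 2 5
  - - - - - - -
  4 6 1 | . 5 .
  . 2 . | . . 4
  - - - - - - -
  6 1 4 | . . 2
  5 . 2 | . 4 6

Step 1. [r2c4∈{3,6}] row 2 places 3 nowhere but r2c4, so r2c4=3.
Step 2. [r4c5∈{1,3,6}] col 5 places 1 nowhere but r4c5. So r4c5=1.
Step 3. [r4c3∈{5}] only 5 remains possible at r4c3 ⇒ r4c3=5.
Step 4. [r3c6∈{3}] r3c6's peers cover all but 3. So r3c6=3.
Step 5. [r2c3∈{6}] nothing but 6 survives at r2c3, so r2c3=6.
Step 6. [r4c1∈{3}] r4c1's peers cover all but 3. So r4c1=3.
Step 7. [r3c4∈{2}] nothing but 2 survives at r3c4 ⇒ r3c4=2.
Step 8. [r2c1∈{1}] nothing but 1 survives at r2c1 ⇒ r2c1=1.
Step 9. [r4c4∈{6}] only 6 remains possible at r4c4. So r4c4=6.
Step 10. [r1c1∈{2}] only 2 remains possible at r1c1. So r1c1=2.
Step 11. [r1c5∈{6}] only 6 remains possible at r1c5. So r1c5=6.
Step 12. [r6c4∈{1}] r6c4 has the single candidate 1 ⇒ r6c4=1.
Step 13. [r5c4∈{5}] r5c4 is down to just 5. So r5c4=5.
Step 14. [r5c5∈{3}] r5c5 is down to just 3. So r5c5=3.
Step 15. [r6c2∈{3}] nothing but 3 survives at r6c2 ⇒ r6c2=3.

Answer: 2 5 3 4 6 1 / 1 4 6 3 2 5 / 4 6 1 2 5 3 / 3 2 5 6 1 4 / 6 1 4 5 3 2 / 5 3 2 1 4 6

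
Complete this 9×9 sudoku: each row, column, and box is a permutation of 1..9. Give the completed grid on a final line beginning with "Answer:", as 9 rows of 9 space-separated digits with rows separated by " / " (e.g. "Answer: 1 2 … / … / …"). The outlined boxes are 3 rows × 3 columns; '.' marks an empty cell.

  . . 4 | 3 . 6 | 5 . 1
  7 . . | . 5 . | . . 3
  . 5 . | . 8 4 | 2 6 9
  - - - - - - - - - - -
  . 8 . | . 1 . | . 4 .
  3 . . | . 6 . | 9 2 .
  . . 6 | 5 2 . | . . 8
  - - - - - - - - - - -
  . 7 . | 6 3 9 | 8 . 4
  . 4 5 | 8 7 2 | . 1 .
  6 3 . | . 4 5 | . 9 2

Step 1. [r3c1∈{1}] r3c1 is down to just 1 ⇒ r3c1=1.
Step 2. [r4c4∈{7,9}] box 5 places 9 nowhere but r4c4, so r4c4=9.
Step 3. [r2c3∈{2,8,9}] 9 has one home in col 3: r2c3. So r2c3=9.
Step 4. [r6c8∈{3,7}] in col 8, 3 fits only at r6c8, so r6c8=3.
Step 5. [r6c6∈{7}] r6c6 has the single candidate 7. So r6c6=7.
Step 6. [r7c1∈{2}] r7c1's peers cover all but 2. So r7c1=2.
Step 7. [r5c2∈{1}] only 1 remains possible at r5c2, so r5c2=1.
Step 8. [r5c3∈{7}] only 7 remains possible at r5c3 ⇒ r5c3=7.
Step 9. [r4c9∈{5,6,7}] col 9 places 7 nowhere but r4c9. So r4c9=7.
Step 10. [r2c4∈{1,2}] in col 4, 2 fits only at r2c4, so r2c4=2.
Step 11. [r6c1∈{4,9}] 4 has one home in row 6: r6c1, so r6c1=4.
Step 12. [r8c9∈{6}] r8c9 has the single candidate 6, so r8c9=6.
Step 13. [r1c8∈{7,8}] in row 1, 7 fits only at r1c8, so r1c8=7.
Step 14. [r9c3∈{1,8}] across row 9, 8 lands solely at r9c3 ⇒ r9c3=8.
Step 15. [r4c3∈{2}] r4c3 is down to just 2 ⇒ r4c3=2.
Step 16. [r5c4∈{4}] r5c4's peers cover all but 4 ⇒ r5c4=4.
Step 17. [r5c6∈{8}] nothing but 8 survives at r5c6, so r5c6=8.
Step 18. [r1c2∈{2}] nothing but 2 survives at r1c2, so r1c2=2.
Step 19. [r1c5∈{9}] nothing but 9 survives at r1c5, so r1c5=9.
Step 20. [r6c7∈{1}] nothing but 1 survives at r6c7. So r6c7=1.
Step 21. [r4c7∈{6}] nothing but 6 survives at r4c7 ⇒ r4c7=6.
Step 22. [r8c1∈{9}] r8c1 has the single candidate 9 ⇒ r8c1=9.
Step 23. [r5c9∈{5}] nothing but 5 survives at r5c9, so r5c9=5.
Step 24. [r4c1∈{5}] r4c1 has the single candidate 5. So r4c1=5.
Step 25. [r9c7∈{7}] nothing but 7 survives at r9c7, so r9c7=7.
Step 26. [r2c7∈{4}] r2c7's peers cover all but 4, so r2c7=4.
Step 27. [r9c4∈{1}] r9c4's peers cover all but 1, so r9c4=1.
Step 28. [r7c3∈{1}] only 1 remains possible at r7c3, so r7c3=1.
Step 29. [r2c8∈{8}] nothing but 8 survives at r2c8 ⇒ r2c8=8.
Step 30. [r4c6∈{3}] r4c6's peers cover all but 3, so r4c6=3.
Step 31. [r7c8∈{5}] r7c8 has the single candidate 5. So r7c8=5.
Step 32. [r3c4∈{7}] nothing but 7 survives at r3c4. So r3c4=7.
Step 33. [r2c2∈{6}] only 6 remains possible at r2c2. So r2c2=6.
Step 34. [r8c7∈{3}] only 3 remains possible at r8c7 ⇒ r8c7=3.
Step 35. [r6c2∈{9}] r6c2 has the single candidate 9, so r6c2=9.
Step 36. [r3c3∈{3}] nothing but 3 survives at r3c3, so r3c3=3.
Step 37. [r2c6∈{1}] nothing but 1 survives at r2c6. So r2c6=1.
Step 38. [r1c1∈{8}] nothing but 8 survives at r1c1. So r1c1=8.

Answer: 8 2 4 3 9 6 5 7 1 / 7 6 9 2 5 1 4 8 3 / 1 5 3 7 8 4 2 6 9 / 5 8 2 9 1 3 6 4 7 / 3 1 7 4 6 8 9 2 5 / 4 9 6 5 2 7 1 3 8 / 2 7 1 6 3 9 8 5 4 / 9 4 5 8 7 2 3 1 6 / 6 3 8 1 4 5 7 9 2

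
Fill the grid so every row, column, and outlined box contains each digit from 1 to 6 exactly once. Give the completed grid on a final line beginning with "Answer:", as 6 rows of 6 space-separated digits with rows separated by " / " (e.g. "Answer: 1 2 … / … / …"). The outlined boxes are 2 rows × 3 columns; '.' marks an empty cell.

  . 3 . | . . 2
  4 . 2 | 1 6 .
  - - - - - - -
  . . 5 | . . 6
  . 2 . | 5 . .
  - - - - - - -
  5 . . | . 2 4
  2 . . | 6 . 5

Step 1. [r4c6∈{1,3}] in col 6, 1 fits only at r4c6, so r4c6=1.
Step 2. [r6c5∈{1,3}] r6c5 is the only open cell in col 5 admitting 1 ⇒ r6c5=1.
Step 3. [r6c3∈{3,4}] in row 6, 3 fits only at r6c3. So r6c3=3.
Step 4. [r4c3∈{4,6}] in col 3, 4 fits only at r4c3 ⇒ r4c3=4.
Step 5. [r4c5∈{3}] r4c5's peers cover all but 3, so r4c5=3.
Step 6. [r3c2∈{1}] r3c2 has the single candidate 1. So r3c2=1.
Step 7. [r5c3∈{1,6}] across row 5, 1 lands solely at r5c3. So r5c3=1.
Step 8. [r1c4∈{4}] nothing but 4 survives at r1c4. So r1c4=4.
Step 9. [r1c1∈{1,6}] row 1 places 1 nowhere but r1c1. So r1c1=1.
Step 10. [r1c3∈{6}] r1c3 has the single candidate 6, so r1c3=6.
Step 11. [r5c4∈{3}] r5c4 is down to just 3 ⇒ r5c4=3.
Step 12. [r6c2∈{4}] nothing but 4 survives at r6c2 ⇒ r6c2=4.
Step 13. [r3c4∈{2}] r3c4 is down to just 2 ⇒ r3c4=2.
Step 14. [r3c5∈{4}] nothing but 4 survives at r3c5. So r3c5=4.
Step 15. [r4c1∈{6}] r4c1 has the single candidate 6 ⇒ r4c1=6.
Step 16. [r2c2∈{5}] nothing but 5 survives at r2c2. So r2c2=5.
Step 17. [r2c6∈{3}] r2c6 is down to just 3, so r2c6=3.
Step 18. [r5c2∈{6}] r5c2 has the single candidate 6. So r5c2=6.
Step 19. [r3c1∈{3}] only 3 remains possible at r3c1, so r3c1=3.
Step 20. [r1c5∈{5}] r1c5 has the single candidate 5, so r1c5=5.

Answer: 1 3 6 4 5 2 / 4 5 2 1 6 3 / 3 1 5 2 4 6 / 6 2 4 5 3 1 / 5 6 1 3 2 4 / 2 4 3 6 1 5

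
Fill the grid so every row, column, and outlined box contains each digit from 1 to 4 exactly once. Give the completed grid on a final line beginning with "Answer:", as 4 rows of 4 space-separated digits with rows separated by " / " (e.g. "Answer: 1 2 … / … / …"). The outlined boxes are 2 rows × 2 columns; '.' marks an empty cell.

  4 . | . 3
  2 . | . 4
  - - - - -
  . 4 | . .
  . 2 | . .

Step 1. [r4c4∈{1}] nothing but 1 survives at r4c4 ⇒ r4c4=1.
Step 2. [r2c3∈{1}] r2c3 is down to just 1 ⇒ r2c3=1.
Step 3. [r4c1∈{3}] r4c1's peers cover all but 3 ⇒ r4c1=3.
Step 4. [r1c3∈{2}] only 2 remains possible at r1c3 ⇒ r1c3=2.
Step 5. [r4c3∈{4}] r4c3 is down to just 4 ⇒ r4c3=4.
Step 6. [r3c1∈{1}] r3c1 has the single candidate 1 ⇒ r3c1=1.
Step 7. [r1c2∈{1}] r1c2 has the single candidate 1, so r1c2=1.
Step 8. [r3c4∈{2}] nothing but 2 survives at r3c4 ⇒ r3c4=2.
Step 9. [r2c2∈{3}] r2c2 is down to just 3 ⇒ r2c2=3.
Step 10. [r3c3∈{3}] r3c3's peers cover all but 3 ⇒ r3c3=3.

Answer: 4 1 2 3 / 2 3 1 4 / 1 4 3 2 / 3 2 4 1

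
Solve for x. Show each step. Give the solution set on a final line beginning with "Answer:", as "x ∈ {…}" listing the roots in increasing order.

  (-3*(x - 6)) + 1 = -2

Step 1. [(-3*(x - 6)) + 1 = -2] peel the +1: subtract 1 from each side, so sub: -3*(x - 6) = -3.
Step 2. [-3*(x - 6) = -3] -3 out front; divide by -3. So div: x - 6 = 1.
Step 3. [x - 6 = 1] add 6: x sits inside (… - 6). So sub: x = 7.

Answer: x ∈ {7}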